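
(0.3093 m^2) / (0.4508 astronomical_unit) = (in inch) 1.806e-10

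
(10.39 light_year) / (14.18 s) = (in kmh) 2.496e+16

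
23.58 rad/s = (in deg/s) 1351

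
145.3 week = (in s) 8.788e+07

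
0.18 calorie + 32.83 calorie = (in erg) 1.381e+09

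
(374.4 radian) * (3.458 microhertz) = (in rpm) 0.01236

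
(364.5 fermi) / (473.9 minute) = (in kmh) 4.615e-17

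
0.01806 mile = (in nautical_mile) 0.01569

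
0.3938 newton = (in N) 0.3938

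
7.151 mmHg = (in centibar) 0.9534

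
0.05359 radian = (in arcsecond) 1.105e+04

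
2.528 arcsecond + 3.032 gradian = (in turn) 0.007582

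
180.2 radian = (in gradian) 1.147e+04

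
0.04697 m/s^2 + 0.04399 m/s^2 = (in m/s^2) 0.09096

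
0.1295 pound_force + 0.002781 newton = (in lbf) 0.1301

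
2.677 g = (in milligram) 2677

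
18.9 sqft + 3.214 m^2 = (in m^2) 4.97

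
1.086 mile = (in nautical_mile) 0.9437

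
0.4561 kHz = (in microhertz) 4.561e+08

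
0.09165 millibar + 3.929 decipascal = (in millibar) 0.09558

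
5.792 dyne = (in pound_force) 1.302e-05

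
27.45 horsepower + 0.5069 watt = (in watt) 2.047e+04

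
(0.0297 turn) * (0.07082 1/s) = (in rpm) 0.1262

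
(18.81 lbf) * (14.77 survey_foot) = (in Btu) 0.357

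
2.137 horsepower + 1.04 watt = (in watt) 1595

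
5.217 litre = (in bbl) 0.03281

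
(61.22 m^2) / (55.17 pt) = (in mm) 3.145e+06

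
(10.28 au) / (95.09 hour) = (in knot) 8.733e+06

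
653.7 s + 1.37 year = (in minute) 7.201e+05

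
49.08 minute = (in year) 9.338e-05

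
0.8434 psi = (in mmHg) 43.62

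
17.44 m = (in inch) 686.6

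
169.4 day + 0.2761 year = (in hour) 6484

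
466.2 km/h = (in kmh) 466.2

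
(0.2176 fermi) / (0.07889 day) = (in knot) 6.206e-20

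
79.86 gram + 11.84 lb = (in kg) 5.45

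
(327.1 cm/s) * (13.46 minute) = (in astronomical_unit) 1.766e-08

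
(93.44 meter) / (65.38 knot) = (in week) 4.593e-06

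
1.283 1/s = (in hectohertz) 0.01283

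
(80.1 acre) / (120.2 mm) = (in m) 2.697e+06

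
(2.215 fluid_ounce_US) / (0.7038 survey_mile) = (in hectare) 5.783e-12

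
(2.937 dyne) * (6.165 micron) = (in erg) 0.001811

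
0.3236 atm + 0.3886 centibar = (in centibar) 33.18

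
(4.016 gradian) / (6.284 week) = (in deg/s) 9.51e-07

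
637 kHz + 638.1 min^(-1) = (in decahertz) 6.37e+04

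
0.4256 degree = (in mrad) 7.428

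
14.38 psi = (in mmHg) 743.7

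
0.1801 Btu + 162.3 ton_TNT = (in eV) 4.238e+30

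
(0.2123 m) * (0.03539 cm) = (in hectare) 7.513e-09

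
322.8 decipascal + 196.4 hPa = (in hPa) 196.7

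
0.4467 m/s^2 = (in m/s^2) 0.4467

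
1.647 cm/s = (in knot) 0.03202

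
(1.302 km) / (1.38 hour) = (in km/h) 0.9435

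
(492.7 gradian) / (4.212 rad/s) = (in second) 1.837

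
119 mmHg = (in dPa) 1.587e+05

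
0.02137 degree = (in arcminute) 1.282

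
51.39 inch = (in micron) 1.305e+06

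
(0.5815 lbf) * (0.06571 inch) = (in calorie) 0.001032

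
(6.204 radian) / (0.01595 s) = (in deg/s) 2.229e+04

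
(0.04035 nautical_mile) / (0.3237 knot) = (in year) 1.423e-05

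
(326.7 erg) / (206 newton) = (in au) 1.06e-18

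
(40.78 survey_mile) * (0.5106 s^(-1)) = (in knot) 6.514e+04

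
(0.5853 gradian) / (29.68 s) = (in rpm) 0.002958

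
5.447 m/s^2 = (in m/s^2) 5.447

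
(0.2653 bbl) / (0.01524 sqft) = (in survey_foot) 97.74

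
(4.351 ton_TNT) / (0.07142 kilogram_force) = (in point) 7.368e+13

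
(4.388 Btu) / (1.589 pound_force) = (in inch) 2.579e+04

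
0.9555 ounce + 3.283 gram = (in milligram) 3.037e+04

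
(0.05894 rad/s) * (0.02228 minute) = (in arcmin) 270.9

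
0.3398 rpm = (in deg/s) 2.039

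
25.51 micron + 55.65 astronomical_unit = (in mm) 8.325e+15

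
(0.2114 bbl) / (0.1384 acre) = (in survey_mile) 3.729e-08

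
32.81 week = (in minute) 3.307e+05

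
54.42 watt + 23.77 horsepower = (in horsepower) 23.84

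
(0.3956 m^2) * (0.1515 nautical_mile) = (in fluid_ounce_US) 3.753e+06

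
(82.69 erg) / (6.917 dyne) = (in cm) 11.95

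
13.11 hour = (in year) 0.001497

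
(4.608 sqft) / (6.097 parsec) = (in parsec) 7.374e-35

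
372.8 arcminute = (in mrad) 108.4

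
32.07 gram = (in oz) 1.131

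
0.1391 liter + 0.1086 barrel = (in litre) 17.41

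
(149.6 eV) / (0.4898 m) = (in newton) 4.894e-17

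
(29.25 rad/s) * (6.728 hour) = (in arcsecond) 1.461e+11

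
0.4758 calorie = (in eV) 1.243e+19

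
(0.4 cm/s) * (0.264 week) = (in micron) 6.387e+08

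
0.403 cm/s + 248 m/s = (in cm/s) 2.48e+04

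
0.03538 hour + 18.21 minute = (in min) 20.33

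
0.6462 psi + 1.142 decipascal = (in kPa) 4.456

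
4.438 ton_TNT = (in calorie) 4.438e+09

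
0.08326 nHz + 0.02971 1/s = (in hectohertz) 0.0002971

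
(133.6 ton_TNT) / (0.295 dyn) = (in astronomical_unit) 1.267e+06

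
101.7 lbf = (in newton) 452.4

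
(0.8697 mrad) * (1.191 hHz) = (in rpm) 0.9891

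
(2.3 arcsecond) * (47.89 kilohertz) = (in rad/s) 0.534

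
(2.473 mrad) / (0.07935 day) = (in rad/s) 3.607e-07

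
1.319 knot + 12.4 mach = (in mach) 12.4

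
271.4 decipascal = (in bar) 0.0002714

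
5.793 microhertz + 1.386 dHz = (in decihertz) 1.386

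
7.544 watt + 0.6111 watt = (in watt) 8.155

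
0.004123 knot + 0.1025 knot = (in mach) 0.0001611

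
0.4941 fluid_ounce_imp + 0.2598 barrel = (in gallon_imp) 9.089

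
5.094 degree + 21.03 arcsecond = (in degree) 5.1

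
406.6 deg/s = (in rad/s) 7.097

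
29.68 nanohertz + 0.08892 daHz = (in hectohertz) 0.008892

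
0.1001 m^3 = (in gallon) 26.44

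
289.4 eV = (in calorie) 1.108e-17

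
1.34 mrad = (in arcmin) 4.607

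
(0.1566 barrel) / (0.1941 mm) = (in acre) 0.0317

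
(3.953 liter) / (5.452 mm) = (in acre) 0.0001792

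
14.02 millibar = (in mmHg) 10.52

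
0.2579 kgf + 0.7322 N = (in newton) 3.261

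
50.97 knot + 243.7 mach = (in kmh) 2.988e+05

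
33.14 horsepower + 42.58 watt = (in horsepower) 33.2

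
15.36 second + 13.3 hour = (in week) 0.07919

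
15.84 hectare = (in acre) 39.14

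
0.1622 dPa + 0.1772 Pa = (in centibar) 0.0001934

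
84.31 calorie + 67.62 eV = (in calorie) 84.31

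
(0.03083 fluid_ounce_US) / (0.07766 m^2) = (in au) 7.848e-17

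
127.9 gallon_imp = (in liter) 581.4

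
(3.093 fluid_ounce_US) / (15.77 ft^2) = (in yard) 6.828e-05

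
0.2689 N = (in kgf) 0.02742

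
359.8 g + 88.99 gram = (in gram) 448.8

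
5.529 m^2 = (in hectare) 0.0005529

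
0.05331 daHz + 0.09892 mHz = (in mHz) 533.2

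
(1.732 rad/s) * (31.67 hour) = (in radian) 1.975e+05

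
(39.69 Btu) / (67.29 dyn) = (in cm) 6.223e+09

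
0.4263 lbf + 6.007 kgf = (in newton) 60.8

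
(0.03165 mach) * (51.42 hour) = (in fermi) 1.995e+21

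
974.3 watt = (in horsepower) 1.307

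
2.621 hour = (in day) 0.1092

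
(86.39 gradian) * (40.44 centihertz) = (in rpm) 5.24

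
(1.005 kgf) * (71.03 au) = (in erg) 1.047e+21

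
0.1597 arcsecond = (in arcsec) 0.1597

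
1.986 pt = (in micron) 700.6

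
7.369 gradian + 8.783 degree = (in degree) 15.42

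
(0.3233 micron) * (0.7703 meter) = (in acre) 6.154e-11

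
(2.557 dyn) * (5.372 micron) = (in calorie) 3.283e-11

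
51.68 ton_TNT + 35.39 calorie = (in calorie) 5.168e+10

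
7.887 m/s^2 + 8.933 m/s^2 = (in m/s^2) 16.82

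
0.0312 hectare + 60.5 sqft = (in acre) 0.07849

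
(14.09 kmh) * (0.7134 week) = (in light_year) 1.785e-10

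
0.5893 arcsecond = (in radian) 2.857e-06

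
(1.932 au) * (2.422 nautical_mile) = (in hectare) 1.296e+11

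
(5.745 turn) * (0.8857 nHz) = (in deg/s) 1.832e-06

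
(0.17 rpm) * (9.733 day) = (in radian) 1.497e+04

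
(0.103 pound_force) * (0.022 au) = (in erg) 1.508e+16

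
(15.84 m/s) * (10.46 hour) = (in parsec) 1.933e-11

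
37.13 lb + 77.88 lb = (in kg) 52.17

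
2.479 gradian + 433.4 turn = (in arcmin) 9.362e+06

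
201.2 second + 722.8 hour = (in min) 4.337e+04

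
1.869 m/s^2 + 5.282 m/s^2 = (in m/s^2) 7.151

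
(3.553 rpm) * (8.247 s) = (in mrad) 3068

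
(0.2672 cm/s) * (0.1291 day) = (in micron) 2.98e+07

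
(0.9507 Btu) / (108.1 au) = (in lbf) 1.394e-11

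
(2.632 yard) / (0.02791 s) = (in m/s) 86.23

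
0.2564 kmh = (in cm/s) 7.122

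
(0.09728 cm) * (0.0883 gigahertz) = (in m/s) 8.59e+04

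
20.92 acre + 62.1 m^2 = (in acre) 20.94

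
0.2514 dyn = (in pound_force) 5.652e-07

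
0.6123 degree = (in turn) 0.001701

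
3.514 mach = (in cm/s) 1.197e+05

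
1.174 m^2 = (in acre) 0.0002901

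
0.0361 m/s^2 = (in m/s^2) 0.0361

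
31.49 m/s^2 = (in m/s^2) 31.49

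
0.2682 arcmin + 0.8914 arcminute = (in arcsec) 69.58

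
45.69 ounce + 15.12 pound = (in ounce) 287.6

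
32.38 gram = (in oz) 1.142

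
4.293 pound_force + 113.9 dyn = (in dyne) 1.91e+06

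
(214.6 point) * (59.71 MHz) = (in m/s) 4.52e+06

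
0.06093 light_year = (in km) 5.764e+11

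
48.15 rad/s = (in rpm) 459.8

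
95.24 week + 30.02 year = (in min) 1.674e+07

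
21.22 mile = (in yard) 3.735e+04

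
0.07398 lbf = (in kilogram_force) 0.03356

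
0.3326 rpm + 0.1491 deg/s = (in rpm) 0.3574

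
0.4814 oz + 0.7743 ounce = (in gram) 35.6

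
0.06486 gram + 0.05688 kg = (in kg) 0.05694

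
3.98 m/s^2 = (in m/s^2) 3.98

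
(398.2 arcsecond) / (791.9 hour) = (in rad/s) 6.772e-10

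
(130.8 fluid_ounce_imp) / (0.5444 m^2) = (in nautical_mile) 3.686e-06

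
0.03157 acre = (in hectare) 0.01278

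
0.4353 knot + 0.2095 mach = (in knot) 139.1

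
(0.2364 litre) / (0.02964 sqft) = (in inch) 3.38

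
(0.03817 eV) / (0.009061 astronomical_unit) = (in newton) 4.512e-30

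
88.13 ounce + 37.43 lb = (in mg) 1.948e+07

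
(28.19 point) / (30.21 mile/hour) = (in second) 0.0007364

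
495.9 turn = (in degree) 1.785e+05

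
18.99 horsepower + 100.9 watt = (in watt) 1.426e+04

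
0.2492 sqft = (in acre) 5.721e-06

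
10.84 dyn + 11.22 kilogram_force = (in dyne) 1.1e+07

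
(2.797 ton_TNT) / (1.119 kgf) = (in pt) 3.023e+12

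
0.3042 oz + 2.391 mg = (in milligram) 8626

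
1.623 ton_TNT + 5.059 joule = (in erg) 6.791e+16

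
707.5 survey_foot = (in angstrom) 2.156e+12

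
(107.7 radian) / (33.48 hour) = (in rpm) 0.008533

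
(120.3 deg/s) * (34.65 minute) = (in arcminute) 1.501e+07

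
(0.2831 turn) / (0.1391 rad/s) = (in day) 0.000148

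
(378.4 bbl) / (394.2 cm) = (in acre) 0.003771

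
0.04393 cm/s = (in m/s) 0.0004393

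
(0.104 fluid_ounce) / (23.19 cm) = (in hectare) 1.326e-09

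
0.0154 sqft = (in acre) 3.535e-07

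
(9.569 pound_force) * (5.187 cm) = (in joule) 2.208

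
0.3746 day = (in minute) 539.4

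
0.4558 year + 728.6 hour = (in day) 196.7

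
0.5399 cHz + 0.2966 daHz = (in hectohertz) 0.02971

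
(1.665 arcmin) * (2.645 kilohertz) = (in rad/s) 1.281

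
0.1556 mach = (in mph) 118.5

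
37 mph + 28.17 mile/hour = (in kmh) 104.9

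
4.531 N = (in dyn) 4.531e+05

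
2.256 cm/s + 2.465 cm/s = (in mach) 0.0001386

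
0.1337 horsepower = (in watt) 99.7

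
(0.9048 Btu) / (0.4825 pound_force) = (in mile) 0.2764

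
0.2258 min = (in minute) 0.2258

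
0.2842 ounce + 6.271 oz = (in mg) 1.858e+05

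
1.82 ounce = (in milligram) 5.16e+04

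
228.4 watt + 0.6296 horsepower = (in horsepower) 0.9359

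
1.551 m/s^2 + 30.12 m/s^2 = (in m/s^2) 31.67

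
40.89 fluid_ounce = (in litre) 1.209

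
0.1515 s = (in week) 2.505e-07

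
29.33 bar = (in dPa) 2.933e+07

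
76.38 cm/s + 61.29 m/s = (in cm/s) 6205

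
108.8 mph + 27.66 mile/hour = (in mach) 0.1792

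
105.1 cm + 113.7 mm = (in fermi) 1.165e+15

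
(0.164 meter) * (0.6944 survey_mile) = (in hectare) 0.01833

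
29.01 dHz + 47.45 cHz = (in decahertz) 0.3376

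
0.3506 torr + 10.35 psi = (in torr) 535.6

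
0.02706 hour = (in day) 0.001128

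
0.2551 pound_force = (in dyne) 1.135e+05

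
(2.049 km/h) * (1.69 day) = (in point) 2.356e+08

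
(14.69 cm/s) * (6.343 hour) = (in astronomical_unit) 2.242e-08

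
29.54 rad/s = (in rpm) 282.1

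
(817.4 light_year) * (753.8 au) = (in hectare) 8.72e+28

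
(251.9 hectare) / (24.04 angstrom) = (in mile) 6.511e+11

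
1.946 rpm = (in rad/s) 0.2038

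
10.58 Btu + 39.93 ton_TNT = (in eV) 1.043e+30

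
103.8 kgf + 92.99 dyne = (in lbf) 228.8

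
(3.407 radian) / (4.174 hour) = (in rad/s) 0.0002267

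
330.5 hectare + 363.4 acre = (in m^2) 4.776e+06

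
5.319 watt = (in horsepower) 0.007133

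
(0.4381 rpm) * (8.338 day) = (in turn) 5260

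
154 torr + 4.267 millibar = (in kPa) 20.96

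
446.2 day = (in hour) 1.071e+04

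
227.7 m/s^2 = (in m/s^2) 227.7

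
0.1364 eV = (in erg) 2.185e-13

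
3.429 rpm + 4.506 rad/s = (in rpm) 46.46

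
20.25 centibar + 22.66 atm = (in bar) 23.16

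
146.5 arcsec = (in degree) 0.04069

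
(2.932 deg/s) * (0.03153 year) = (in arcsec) 1.05e+10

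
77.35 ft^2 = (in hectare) 0.0007186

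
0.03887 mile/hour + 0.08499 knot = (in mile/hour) 0.1367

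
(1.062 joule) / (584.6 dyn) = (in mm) 1.817e+05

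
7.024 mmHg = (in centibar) 0.9365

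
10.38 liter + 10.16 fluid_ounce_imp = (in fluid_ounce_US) 360.8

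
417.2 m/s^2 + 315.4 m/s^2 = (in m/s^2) 732.6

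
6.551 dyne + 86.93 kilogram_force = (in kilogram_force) 86.93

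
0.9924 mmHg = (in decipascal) 1323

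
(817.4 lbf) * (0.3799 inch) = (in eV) 2.19e+20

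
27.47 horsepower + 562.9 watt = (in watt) 2.105e+04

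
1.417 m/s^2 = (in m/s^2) 1.417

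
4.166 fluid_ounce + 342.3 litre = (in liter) 342.4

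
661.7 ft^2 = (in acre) 0.01519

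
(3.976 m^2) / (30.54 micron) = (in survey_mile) 80.9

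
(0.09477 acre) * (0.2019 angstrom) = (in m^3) 7.743e-09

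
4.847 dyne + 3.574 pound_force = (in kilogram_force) 1.621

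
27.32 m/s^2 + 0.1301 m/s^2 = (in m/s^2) 27.45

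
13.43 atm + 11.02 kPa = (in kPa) 1372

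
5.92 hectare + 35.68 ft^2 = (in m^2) 5.92e+04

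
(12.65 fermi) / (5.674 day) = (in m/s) 2.58e-20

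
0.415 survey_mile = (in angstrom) 6.679e+12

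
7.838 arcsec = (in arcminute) 0.1306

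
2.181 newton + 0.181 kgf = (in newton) 3.956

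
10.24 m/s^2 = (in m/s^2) 10.24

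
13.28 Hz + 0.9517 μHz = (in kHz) 0.01328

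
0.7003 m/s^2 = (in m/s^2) 0.7003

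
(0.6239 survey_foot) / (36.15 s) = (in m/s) 0.00526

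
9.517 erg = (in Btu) 9.02e-10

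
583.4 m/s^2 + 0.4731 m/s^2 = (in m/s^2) 583.9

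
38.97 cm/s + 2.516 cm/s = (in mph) 0.928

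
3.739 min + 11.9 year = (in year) 11.9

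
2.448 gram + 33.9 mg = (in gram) 2.482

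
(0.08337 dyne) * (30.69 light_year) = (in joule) 2.421e+11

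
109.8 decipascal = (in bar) 0.0001098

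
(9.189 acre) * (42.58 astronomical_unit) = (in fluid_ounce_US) 8.01e+21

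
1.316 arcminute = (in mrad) 0.3828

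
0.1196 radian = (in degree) 6.853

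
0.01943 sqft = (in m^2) 0.001805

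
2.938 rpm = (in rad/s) 0.3077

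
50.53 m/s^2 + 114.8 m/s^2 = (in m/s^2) 165.3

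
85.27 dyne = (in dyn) 85.27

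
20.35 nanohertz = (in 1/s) 2.035e-08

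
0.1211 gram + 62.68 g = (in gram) 62.8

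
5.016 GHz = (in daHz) 5.016e+08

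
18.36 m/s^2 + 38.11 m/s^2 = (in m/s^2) 56.47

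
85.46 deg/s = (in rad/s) 1.492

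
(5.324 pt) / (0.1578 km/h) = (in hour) 1.19e-05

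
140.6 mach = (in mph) 1.071e+05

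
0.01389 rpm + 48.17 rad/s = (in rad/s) 48.17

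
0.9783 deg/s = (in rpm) 0.1631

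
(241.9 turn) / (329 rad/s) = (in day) 5.347e-05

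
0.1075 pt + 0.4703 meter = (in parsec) 1.524e-17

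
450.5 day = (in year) 1.234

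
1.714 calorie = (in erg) 7.171e+07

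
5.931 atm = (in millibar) 6010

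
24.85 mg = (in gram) 0.02485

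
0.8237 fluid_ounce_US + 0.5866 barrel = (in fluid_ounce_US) 3154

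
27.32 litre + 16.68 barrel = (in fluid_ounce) 9.06e+04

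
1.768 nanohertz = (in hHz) 1.768e-11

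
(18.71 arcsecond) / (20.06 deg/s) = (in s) 0.0002591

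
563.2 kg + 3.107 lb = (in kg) 564.6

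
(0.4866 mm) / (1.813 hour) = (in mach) 2.19e-10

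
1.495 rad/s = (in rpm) 14.28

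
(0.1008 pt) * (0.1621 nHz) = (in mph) 1.289e-14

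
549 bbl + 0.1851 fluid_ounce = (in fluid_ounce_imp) 3.072e+06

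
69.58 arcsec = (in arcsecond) 69.58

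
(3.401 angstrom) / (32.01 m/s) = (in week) 1.757e-17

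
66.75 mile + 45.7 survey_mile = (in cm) 1.81e+07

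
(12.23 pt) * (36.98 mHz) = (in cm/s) 0.01595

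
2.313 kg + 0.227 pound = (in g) 2416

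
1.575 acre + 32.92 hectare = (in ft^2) 3.612e+06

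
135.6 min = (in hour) 2.26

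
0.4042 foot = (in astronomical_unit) 8.235e-13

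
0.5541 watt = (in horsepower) 0.0007431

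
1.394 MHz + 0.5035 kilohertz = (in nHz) 1.395e+15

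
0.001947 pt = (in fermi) 6.869e+08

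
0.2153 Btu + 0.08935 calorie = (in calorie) 54.38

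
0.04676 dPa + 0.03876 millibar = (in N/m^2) 3.881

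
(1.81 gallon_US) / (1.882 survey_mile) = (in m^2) 2.262e-06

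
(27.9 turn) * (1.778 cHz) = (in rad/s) 3.117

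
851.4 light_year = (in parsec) 261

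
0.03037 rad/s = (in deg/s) 1.74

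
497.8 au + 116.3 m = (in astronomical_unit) 497.8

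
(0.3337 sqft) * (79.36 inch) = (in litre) 62.49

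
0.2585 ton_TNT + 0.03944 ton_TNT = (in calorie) 2.979e+08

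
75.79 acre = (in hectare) 30.67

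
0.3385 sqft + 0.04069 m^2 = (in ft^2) 0.7765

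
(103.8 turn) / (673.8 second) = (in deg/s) 55.46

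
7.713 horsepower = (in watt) 5752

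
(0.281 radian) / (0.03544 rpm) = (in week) 0.0001252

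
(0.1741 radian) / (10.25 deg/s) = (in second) 0.9732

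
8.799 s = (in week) 1.455e-05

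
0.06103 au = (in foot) 2.995e+10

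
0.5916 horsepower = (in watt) 441.2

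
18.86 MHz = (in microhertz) 1.886e+13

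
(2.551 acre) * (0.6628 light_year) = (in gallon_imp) 1.424e+22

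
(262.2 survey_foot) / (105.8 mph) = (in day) 1.956e-05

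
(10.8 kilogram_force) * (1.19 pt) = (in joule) 0.04446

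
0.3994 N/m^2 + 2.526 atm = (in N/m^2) 2.559e+05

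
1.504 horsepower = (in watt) 1122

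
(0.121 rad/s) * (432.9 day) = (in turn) 7.203e+05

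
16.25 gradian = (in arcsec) 5.265e+04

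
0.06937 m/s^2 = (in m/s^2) 0.06937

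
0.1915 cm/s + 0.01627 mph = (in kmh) 0.03308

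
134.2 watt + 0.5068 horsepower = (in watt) 512.1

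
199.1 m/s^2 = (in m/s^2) 199.1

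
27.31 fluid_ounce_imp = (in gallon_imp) 0.1707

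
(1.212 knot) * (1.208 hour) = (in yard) 2965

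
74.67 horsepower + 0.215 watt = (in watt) 5.568e+04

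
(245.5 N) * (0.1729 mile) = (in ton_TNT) 1.633e-05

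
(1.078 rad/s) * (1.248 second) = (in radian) 1.345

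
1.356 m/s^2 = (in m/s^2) 1.356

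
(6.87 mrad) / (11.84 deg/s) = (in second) 0.03325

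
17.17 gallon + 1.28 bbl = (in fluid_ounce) 9079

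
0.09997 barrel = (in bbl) 0.09997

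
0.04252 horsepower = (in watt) 31.71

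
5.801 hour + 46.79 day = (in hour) 1129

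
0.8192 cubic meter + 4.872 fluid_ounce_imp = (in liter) 819.3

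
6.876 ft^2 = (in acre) 0.0001579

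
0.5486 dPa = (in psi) 7.957e-06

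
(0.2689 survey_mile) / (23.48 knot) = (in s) 35.83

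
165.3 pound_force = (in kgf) 74.98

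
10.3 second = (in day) 0.0001192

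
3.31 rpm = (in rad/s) 0.3466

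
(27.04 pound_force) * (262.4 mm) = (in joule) 31.56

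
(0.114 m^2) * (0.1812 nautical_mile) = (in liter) 3.826e+04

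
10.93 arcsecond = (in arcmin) 0.1822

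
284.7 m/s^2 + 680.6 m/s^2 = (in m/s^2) 965.3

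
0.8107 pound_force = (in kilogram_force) 0.3677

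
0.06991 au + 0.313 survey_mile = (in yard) 1.144e+10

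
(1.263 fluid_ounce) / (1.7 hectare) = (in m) 2.197e-09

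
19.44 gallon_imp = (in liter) 88.38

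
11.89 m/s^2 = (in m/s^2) 11.89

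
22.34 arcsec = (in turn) 1.724e-05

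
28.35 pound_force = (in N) 126.1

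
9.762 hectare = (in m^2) 9.762e+04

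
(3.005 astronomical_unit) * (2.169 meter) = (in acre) 2.409e+08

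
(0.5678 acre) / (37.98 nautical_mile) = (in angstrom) 3.267e+08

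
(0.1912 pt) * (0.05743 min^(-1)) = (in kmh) 2.324e-07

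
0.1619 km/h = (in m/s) 0.04497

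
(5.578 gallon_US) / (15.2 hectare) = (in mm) 0.0001389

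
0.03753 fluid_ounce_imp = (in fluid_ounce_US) 0.03606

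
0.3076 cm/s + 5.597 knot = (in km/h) 10.38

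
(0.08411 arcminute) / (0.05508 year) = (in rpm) 1.345e-10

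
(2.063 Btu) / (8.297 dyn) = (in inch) 1.033e+09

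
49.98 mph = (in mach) 0.06562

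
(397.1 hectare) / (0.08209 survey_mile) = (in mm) 3.006e+07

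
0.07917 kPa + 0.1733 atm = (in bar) 0.1764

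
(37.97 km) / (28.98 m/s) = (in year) 4.155e-05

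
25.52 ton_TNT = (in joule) 1.068e+11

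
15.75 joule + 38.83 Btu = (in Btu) 38.84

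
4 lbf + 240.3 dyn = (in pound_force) 4.001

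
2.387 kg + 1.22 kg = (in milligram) 3.607e+06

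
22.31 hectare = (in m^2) 2.231e+05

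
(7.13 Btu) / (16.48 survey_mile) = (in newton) 0.2836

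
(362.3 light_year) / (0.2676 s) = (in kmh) 4.611e+19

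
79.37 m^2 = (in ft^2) 854.3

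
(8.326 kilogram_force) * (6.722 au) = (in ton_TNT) 1.962e+04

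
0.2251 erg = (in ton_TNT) 5.38e-18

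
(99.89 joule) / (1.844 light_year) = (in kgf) 5.839e-16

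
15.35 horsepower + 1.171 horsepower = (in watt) 1.232e+04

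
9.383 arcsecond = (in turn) 7.24e-06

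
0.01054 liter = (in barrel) 6.629e-05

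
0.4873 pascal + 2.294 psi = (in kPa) 15.82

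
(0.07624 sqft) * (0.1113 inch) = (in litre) 0.02002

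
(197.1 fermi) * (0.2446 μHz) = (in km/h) 1.736e-19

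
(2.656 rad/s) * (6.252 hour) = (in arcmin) 2.055e+08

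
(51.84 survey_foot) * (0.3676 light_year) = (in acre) 1.358e+13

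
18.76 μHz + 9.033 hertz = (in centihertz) 903.3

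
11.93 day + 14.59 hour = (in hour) 300.9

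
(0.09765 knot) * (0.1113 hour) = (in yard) 22.01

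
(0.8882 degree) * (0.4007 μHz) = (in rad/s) 6.212e-09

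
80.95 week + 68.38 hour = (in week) 81.36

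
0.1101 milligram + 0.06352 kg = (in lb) 0.14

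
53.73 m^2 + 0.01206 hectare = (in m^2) 174.3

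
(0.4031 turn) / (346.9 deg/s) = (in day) 4.842e-06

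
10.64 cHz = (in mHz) 106.4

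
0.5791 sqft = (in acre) 1.329e-05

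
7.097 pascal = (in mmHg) 0.05323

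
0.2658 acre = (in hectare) 0.1076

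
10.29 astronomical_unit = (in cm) 1.539e+14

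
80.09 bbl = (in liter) 1.273e+04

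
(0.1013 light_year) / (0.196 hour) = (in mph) 3.038e+12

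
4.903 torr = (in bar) 0.006537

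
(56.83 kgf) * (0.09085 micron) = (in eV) 3.16e+14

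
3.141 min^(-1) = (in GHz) 5.235e-11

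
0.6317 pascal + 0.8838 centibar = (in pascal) 884.4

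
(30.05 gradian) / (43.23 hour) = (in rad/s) 3.033e-06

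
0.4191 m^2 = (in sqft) 4.511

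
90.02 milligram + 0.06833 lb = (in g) 31.08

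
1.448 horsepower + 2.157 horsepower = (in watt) 2688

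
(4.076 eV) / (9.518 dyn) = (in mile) 4.263e-18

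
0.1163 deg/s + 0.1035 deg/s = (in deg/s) 0.2198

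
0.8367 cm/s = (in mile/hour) 0.01872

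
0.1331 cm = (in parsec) 4.313e-20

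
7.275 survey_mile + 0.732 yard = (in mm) 1.171e+07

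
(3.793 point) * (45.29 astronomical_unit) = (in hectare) 9.066e+05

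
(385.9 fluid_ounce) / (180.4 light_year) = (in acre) 1.652e-24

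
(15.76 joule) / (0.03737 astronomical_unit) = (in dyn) 0.0002819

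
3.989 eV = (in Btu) 6.058e-22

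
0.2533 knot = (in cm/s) 13.03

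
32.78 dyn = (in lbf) 7.369e-05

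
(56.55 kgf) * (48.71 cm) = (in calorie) 64.56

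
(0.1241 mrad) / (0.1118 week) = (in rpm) 1.753e-08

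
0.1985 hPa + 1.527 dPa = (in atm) 0.0001974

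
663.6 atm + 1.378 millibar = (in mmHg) 5.043e+05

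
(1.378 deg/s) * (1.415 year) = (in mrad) 1.073e+09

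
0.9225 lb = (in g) 418.4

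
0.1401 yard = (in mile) 7.96e-05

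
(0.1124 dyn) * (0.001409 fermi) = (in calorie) 3.785e-25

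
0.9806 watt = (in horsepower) 0.001315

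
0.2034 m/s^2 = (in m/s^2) 0.2034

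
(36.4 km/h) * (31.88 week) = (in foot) 6.396e+08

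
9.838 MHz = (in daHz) 9.838e+05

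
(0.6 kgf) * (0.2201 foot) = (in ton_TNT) 9.434e-11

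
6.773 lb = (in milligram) 3.072e+06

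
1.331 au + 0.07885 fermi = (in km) 1.991e+08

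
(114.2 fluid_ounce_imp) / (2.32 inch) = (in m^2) 0.05506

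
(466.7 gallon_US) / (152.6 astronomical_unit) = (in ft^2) 8.33e-13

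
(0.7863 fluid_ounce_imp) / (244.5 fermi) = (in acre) 2.258e+04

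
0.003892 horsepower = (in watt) 2.902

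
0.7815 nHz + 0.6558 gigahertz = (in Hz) 6.558e+08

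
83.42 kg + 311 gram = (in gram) 8.373e+04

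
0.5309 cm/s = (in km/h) 0.01911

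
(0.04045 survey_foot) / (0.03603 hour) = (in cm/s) 0.009505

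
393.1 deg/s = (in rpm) 65.52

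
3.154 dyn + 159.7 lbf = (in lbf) 159.7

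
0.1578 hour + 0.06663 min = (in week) 0.0009459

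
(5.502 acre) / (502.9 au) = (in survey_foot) 9.71e-10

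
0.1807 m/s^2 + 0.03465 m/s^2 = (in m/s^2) 0.2153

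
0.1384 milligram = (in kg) 1.384e-07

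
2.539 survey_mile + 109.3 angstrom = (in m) 4086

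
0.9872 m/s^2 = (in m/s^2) 0.9872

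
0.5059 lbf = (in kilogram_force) 0.2295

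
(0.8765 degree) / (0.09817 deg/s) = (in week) 1.476e-05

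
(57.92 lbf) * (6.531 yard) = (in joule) 1539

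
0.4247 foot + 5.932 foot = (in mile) 0.001204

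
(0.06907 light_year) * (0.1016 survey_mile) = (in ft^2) 1.15e+18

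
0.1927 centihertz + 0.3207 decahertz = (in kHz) 0.003209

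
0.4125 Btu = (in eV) 2.716e+21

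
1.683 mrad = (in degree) 0.09643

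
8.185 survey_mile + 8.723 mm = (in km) 13.17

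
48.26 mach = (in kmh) 5.916e+04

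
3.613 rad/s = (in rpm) 34.5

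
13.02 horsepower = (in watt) 9709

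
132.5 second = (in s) 132.5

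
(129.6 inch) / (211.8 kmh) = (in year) 1.774e-09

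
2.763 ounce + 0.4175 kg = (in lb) 1.093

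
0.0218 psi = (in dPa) 1503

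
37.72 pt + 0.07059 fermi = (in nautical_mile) 7.185e-06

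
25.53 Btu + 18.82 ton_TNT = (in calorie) 1.882e+10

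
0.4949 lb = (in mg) 2.245e+05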